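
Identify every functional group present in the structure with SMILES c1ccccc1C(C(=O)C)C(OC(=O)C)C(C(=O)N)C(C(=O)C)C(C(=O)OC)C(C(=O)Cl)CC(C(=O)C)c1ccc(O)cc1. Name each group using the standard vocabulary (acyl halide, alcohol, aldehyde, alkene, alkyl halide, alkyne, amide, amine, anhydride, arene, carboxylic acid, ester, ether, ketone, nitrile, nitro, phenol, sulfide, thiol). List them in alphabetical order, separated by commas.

acyl halide, amide, arene, ester, ketone, phenol

Taking each segment in turn:
  C6H5: C6H5– phenyl ring → arene.
  CH(COCH3): pendant –COCH3: carbonyl C bonded to two carbons → ketone.
  CH(OCOCH3): pendant –OC(=O)CH3: an acyloxy group → ester.
  CH(CONH2): pendant –CONH2: carbonyl C bonded to C and N → amide.
  CH(COCH3): pendant –COCH3: carbonyl C bonded to two carbons → ketone.
  CH(COOCH3): pendant –COOCH3: carbonyl C bonded to C and –OCH3 → ester.
  CH(COCl): pendant –C(=O)X: carbonyl C bonded to C and halogen → acyl halide.
  CH(COCH3): pendant –COCH3: carbonyl C bonded to two carbons → ketone.
  C6H4OH: –OH attached directly to an aromatic ring → phenol (not alcohol); the ring itself is an arene.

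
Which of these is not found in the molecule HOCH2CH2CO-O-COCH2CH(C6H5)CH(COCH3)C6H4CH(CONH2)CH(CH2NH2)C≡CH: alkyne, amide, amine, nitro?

nitro

alkyne: present (C≡CH — C≡C triple bond → alkyne).
amide: present (CH(CONH2) — pendant –CONH2: carbonyl C bonded to C and N → amide).
amine: present (CH(CH2NH2) — pendant –CH2NH2: N on sp³ C, no adjacent C=O → amine).
nitro: no segment matches this pattern.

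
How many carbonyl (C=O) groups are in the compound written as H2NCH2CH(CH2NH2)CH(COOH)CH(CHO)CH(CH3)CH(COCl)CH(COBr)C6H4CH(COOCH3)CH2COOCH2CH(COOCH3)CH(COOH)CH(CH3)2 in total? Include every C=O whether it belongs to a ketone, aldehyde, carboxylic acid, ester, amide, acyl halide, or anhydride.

CH(COOH): carboxylic acid, 1 C=O (running total 1).
CH(CHO): aldehyde, 1 C=O (running total 2).
CH(COCl): acyl halide, 1 C=O (running total 3).
CH(COBr): acyl halide, 1 C=O (running total 4).
CH(COOCH3): ester, 1 C=O (running total 5).
CH2COOCH2: ester, 1 C=O (running total 6).
CH(COOCH3): ester, 1 C=O (running total 7).
CH(COOH): carboxylic acid, 1 C=O (running total 8).

8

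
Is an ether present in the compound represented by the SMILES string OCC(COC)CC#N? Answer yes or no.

yes

HO– on an sp³ carbon → alcohol.
pendant –CH2OCH3: C–O–C linkage → ether.
–C≡N: carbon triple-bonded to nitrogen → nitrile.
The CH(CH2OCH3) segment supplies the ether: pendant –CH2OCH3: C–O–C linkage → ether.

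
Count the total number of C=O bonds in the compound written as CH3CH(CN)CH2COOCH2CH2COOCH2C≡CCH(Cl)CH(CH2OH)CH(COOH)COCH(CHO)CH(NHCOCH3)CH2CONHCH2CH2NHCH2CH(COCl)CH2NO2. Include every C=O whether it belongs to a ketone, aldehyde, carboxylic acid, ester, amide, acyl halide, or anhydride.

CH2COOCH2: ester, 1 C=O (running total 1).
CH2COOCH2: ester, 1 C=O (running total 2).
CH(COOH): carboxylic acid, 1 C=O (running total 3).
CO: ketone, 1 C=O (running total 4).
CH(CHO): aldehyde, 1 C=O (running total 5).
CH(NHCOCH3): amide, 1 C=O (running total 6).
CH2CONHCH2: amide, 1 C=O (running total 7).
CH(COCl): acyl halide, 1 C=O (running total 8).

8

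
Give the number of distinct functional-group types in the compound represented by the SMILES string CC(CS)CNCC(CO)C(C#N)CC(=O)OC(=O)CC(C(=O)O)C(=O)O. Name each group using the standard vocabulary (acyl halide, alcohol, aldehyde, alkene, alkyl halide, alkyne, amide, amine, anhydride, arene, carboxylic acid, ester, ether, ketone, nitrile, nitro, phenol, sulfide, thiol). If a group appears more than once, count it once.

6

Taking each segment in turn:
  CH(CH2SH): pendant –CH2SH → thiol.
  CH2NHCH2: C–N–C with sp³ carbons and no adjacent C=O → amine (secondary).
  CH(CH2OH): pendant –CH2OH on an sp³ backbone C → alcohol.
  CH(CN): pendant –C≡N: nitrile.
  CH2CO-O-COCH2: two acyl groups sharing one oxygen, –C(=O)–O–C(=O)– → anhydride.
  CH(COOH): pendant –COOH: carbonyl C bonded to C and –OH → carboxylic acid.
  COOH: –COOH: carbonyl C bonded to –OH and C → carboxylic acid (the –OH is not a separate alcohol).
Distinct types present: alcohol, amine, anhydride, carboxylic acid, nitrile, thiol.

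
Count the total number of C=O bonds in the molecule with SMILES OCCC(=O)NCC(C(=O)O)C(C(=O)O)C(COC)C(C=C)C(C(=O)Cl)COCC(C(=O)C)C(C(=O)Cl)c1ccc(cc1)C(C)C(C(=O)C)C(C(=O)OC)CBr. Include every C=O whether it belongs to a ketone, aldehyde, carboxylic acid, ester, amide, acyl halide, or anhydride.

CH2CONHCH2: amide, 1 C=O (running total 1).
CH(COOH): carboxylic acid, 1 C=O (running total 2).
CH(COOH): carboxylic acid, 1 C=O (running total 3).
CH(COCl): acyl halide, 1 C=O (running total 4).
CH(COCH3): ketone, 1 C=O (running total 5).
CH(COCl): acyl halide, 1 C=O (running total 6).
CH(COCH3): ketone, 1 C=O (running total 7).
CH(COOCH3): ester, 1 C=O (running total 8).

8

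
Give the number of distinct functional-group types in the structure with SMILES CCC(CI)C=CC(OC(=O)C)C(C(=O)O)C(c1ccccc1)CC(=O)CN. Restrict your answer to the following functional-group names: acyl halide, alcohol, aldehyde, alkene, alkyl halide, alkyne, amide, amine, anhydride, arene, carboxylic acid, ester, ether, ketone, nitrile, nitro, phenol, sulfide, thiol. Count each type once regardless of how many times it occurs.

pendant –CH2X: halogen on sp³ carbon → alkyl halide.
C=C double bond → alkene.
pendant –OC(=O)CH3: an acyloxy group → ester.
pendant –COOH: carbonyl C bonded to C and –OH → carboxylic acid.
pendant –C6H5: benzene ring → arene.
–C(=O)– with carbon on both sides → ketone.
–NH2 on an sp³ carbon with no adjacent C=O → amine.
Distinct types present: alkene, alkyl halide, amine, arene, carboxylic acid, ester, ketone.

7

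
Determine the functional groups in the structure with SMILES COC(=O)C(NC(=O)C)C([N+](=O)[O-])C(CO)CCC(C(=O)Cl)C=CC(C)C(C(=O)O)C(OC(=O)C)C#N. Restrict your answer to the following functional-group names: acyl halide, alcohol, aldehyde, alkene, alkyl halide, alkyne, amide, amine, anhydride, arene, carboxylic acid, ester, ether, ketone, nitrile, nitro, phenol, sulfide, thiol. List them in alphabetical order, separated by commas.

acyl halide, alcohol, alkene, amide, carboxylic acid, ester, nitrile, nitro

Taking each segment in turn:
  CH3OOC: CH3O–C(=O)–: carbonyl C bonded to C and to –OCH3 → ester (not ketone + ether).
  CH(NHCOCH3): pendant –NHC(=O)CH3: N bonded to a carbonyl → amide (not amine).
  CH(NO2): –NO2 on an sp³ carbon → nitro (the N=O is not a carbonyl).
  CH(CH2OH): pendant –CH2OH on an sp³ backbone C → alcohol.
  CH(COCl): pendant –C(=O)X: carbonyl C bonded to C and halogen → acyl halide.
  CH=CH: C=C double bond → alkene.
  CH(COOH): pendant –COOH: carbonyl C bonded to C and –OH → carboxylic acid.
  CH(OCOCH3): pendant –OC(=O)CH3: an acyloxy group → ester.
  CN: –C≡N: carbon triple-bonded to nitrogen → nitrile.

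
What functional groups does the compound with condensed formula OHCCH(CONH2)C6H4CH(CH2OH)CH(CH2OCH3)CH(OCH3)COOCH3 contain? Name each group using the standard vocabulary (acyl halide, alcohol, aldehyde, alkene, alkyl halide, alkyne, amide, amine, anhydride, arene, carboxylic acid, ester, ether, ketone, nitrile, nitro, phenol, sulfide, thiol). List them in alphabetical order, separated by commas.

alcohol, aldehyde, amide, arene, ester, ether

Taking each segment in turn:
  OHC: terminal –CHO: carbonyl C bonded to H and C → aldehyde.
  CH(CONH2): pendant –CONH2: carbonyl C bonded to C and N → amide.
  C6H4: para-disubstituted benzene ring → arene.
  CH(CH2OH): pendant –CH2OH on an sp³ backbone C → alcohol.
  CH(CH2OCH3): pendant –CH2OCH3: C–O–C linkage → ether.
  CH(OCH3): pendant –OCH3: C–O–C with sp³ C, no adjacent C=O → ether.
  COOCH3: –C(=O)OCH3: carbonyl C bonded to C and to –OCH3 → ester (not ketone + ether).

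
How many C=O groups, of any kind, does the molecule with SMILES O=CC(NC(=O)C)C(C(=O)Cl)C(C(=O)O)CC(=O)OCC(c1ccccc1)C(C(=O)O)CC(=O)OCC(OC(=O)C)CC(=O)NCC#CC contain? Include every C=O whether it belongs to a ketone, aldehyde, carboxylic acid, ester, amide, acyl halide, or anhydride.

OHC: aldehyde, 1 C=O (running total 1).
CH(NHCOCH3): amide, 1 C=O (running total 2).
CH(COCl): acyl halide, 1 C=O (running total 3).
CH(COOH): carboxylic acid, 1 C=O (running total 4).
CH2COOCH2: ester, 1 C=O (running total 5).
CH(COOH): carboxylic acid, 1 C=O (running total 6).
CH2COOCH2: ester, 1 C=O (running total 7).
CH(OCOCH3): ester, 1 C=O (running total 8).
CH2CONHCH2: amide, 1 C=O (running total 9).

9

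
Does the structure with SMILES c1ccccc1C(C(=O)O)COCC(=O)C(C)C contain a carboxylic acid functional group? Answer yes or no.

Reading the structure from left to right:
  C6H5: C6H5– phenyl ring → arene.
  CH(COOH): pendant –COOH: carbonyl C bonded to C and –OH → carboxylic acid.
  CH2OCH2: C–O–C with sp³ carbons on both sides and no adjacent C=O → ether.
  CO: –C(=O)– with carbon on both sides → ketone.
The CH(COOH) segment supplies the carboxylic acid: pendant –COOH: carbonyl C bonded to C and –OH → carboxylic acid.

yes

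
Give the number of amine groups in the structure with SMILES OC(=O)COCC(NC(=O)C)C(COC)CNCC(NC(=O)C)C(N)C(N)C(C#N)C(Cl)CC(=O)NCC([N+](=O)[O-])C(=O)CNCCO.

4

–COOH: carbonyl C bonded to –OH and C → carboxylic acid (the –OH is not a separate alcohol).
C–O–C with sp³ carbons on both sides and no adjacent C=O → ether.
pendant –NHC(=O)CH3: N bonded to a carbonyl → amide (not amine).
pendant –CH2OCH3: C–O–C linkage → ether.
C–N–C with sp³ carbons and no adjacent C=O → amine (secondary).
pendant –NHC(=O)CH3: N bonded to a carbonyl → amide (not amine).
–NH2 on an sp³ carbon with no adjacent C=O → amine.
–NH2 on an sp³ carbon with no adjacent C=O → amine.
pendant –C≡N: nitrile.
halogen on an sp³ carbon → alkyl halide.
–C(=O)–N– linkage → amide (the N is not an amine).
–NO2 on an sp³ carbon → nitro (the N=O is not a carbonyl).
–C(=O)– with carbon on both sides → ketone.
C–N–C with sp³ carbons and no adjacent C=O → amine (secondary).
–OH on an sp³ carbon → alcohol.
Amine appears at: CH2NHCH2, CH(NH2), CH(NH2), CH2NHCH2 → 4.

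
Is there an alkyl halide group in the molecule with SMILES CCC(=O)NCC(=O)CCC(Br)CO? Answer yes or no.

Working along the chain:
  CH2CONHCH2: –C(=O)–N– linkage → amide (the N is not an amine).
  CO: –C(=O)– with carbon on both sides → ketone.
  CH(Br): halogen on an sp³ carbon → alkyl halide.
  CH2OH: –OH on an sp³ carbon → alcohol.
The CH(Br) segment supplies the alkyl halide: halogen on an sp³ carbon → alkyl halide.

yes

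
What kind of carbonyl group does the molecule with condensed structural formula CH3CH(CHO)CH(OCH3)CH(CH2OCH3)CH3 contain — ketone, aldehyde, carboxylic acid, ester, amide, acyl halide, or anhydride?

The carbonyl is in the CH(CHO) segment: pendant –CHO: carbonyl C bonded to C and H → aldehyde.

aldehyde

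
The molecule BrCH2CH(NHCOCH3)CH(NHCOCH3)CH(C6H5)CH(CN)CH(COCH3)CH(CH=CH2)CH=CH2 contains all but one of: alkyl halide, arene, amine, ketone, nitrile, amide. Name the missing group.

amine

nitrile: present (CH(CN) — pendant –C≡N: nitrile).
amide: present (CH(NHCOCH3) — pendant –NHC(=O)CH3: N bonded to a carbonyl → amide (not amine)).
ketone: present (CH(COCH3) — pendant –COCH3: carbonyl C bonded to two carbons → ketone).
alkyl halide: present (BrCH2 — halogen on an sp³ carbon → alkyl halide).
arene: present (CH(C6H5) — pendant –C6H5: benzene ring → arene).
amine: absent. In CH(NHCOCH3), the nitrogen is bonded directly to a carbonyl carbon, making it part of an amide, not a free amine.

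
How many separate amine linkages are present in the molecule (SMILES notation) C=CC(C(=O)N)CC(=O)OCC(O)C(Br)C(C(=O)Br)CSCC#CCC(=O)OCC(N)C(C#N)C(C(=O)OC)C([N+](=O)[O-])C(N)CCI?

2

C=C double bond → alkene.
pendant –CONH2: carbonyl C bonded to C and N → amide.
–C(=O)–O–C with C on the carbonyl side → ester.
–OH on an sp³ carbon → alcohol (secondary).
halogen on an sp³ carbon → alkyl halide.
pendant –C(=O)X: carbonyl C bonded to C and halogen → acyl halide.
C–S–C linkage → sulfide (thioether).
C≡C triple bond → alkyne.
–C(=O)–O–C with C on the carbonyl side → ester.
–NH2 on an sp³ carbon with no adjacent C=O → amine.
pendant –C≡N: nitrile.
pendant –COOCH3: carbonyl C bonded to C and –OCH3 → ester.
–NO2 on an sp³ carbon → nitro (the N=O is not a carbonyl).
–NH2 on an sp³ carbon with no adjacent C=O → amine.
halogen on an sp³ carbon → alkyl halide.
Amine appears at: CH(NH2), CH(NH2) → 2.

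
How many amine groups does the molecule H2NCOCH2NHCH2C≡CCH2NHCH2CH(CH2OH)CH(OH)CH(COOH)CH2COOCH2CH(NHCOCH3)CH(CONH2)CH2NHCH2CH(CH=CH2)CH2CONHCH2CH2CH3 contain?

3

Working along the chain:
  H2NCO: –C(=O)NH2: carbonyl C bonded to C and to N → amide (the N is not a separate amine).
  CH2NHCH2: C–N–C with sp³ carbons and no adjacent C=O → amine (secondary).
  C≡C: C≡C triple bond → alkyne.
  CH2NHCH2: C–N–C with sp³ carbons and no adjacent C=O → amine (secondary).
  CH(CH2OH): pendant –CH2OH on an sp³ backbone C → alcohol.
  CH(OH): –OH on an sp³ carbon → alcohol (secondary).
  CH(COOH): pendant –COOH: carbonyl C bonded to C and –OH → carboxylic acid.
  CH2COOCH2: –C(=O)–O–C with C on the carbonyl side → ester.
  CH(NHCOCH3): pendant –NHC(=O)CH3: N bonded to a carbonyl → amide (not amine).
  CH(CONH2): pendant –CONH2: carbonyl C bonded to C and N → amide.
  CH2NHCH2: C–N–C with sp³ carbons and no adjacent C=O → amine (secondary).
  CH(CH=CH2): pendant –CH=CH2: C=C double bond → alkene.
  CH2CONHCH2: –C(=O)–N– linkage → amide (the N is not an amine).
Amine appears at: CH2NHCH2, CH2NHCH2, CH2NHCH2 → 3.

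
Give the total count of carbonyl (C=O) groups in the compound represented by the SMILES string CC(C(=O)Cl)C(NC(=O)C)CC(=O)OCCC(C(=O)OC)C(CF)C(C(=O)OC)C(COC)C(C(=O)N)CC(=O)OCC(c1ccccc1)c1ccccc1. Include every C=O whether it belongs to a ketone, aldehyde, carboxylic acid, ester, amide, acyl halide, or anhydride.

CH(COCl): acyl halide, 1 C=O (running total 1).
CH(NHCOCH3): amide, 1 C=O (running total 2).
CH2COOCH2: ester, 1 C=O (running total 3).
CH(COOCH3): ester, 1 C=O (running total 4).
CH(COOCH3): ester, 1 C=O (running total 5).
CH(CONH2): amide, 1 C=O (running total 6).
CH2COOCH2: ester, 1 C=O (running total 7).

7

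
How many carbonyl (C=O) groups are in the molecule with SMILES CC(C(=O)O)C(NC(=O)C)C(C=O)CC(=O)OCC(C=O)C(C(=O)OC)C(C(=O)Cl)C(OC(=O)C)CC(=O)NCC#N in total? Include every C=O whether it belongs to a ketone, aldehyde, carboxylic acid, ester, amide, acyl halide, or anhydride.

CH(COOH): carboxylic acid, 1 C=O (running total 1).
CH(NHCOCH3): amide, 1 C=O (running total 2).
CH(CHO): aldehyde, 1 C=O (running total 3).
CH2COOCH2: ester, 1 C=O (running total 4).
CH(CHO): aldehyde, 1 C=O (running total 5).
CH(COOCH3): ester, 1 C=O (running total 6).
CH(COCl): acyl halide, 1 C=O (running total 7).
CH(OCOCH3): ester, 1 C=O (running total 8).
CH2CONHCH2: amide, 1 C=O (running total 9).

9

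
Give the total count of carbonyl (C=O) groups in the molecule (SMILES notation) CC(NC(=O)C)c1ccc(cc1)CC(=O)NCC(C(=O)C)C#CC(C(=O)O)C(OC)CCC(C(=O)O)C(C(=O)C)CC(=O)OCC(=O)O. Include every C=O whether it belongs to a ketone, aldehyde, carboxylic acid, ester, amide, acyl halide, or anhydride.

CH(NHCOCH3): amide, 1 C=O (running total 1).
CH2CONHCH2: amide, 1 C=O (running total 2).
CH(COCH3): ketone, 1 C=O (running total 3).
CH(COOH): carboxylic acid, 1 C=O (running total 4).
CH(COOH): carboxylic acid, 1 C=O (running total 5).
CH(COCH3): ketone, 1 C=O (running total 6).
CH2COOCH2: ester, 1 C=O (running total 7).
COOH: carboxylic acid, 1 C=O (running total 8).

8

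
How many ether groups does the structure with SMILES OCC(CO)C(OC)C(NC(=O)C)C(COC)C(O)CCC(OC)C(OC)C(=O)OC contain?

Taking each segment in turn:
  HOCH2: HO– on an sp³ carbon → alcohol.
  CH(CH2OH): pendant –CH2OH on an sp³ backbone C → alcohol.
  CH(OCH3): pendant –OCH3: C–O–C with sp³ C, no adjacent C=O → ether.
  CH(NHCOCH3): pendant –NHC(=O)CH3: N bonded to a carbonyl → amide (not amine).
  CH(CH2OCH3): pendant –CH2OCH3: C–O–C linkage → ether.
  CH(OH): –OH on an sp³ carbon → alcohol (secondary).
  CH(OCH3): pendant –OCH3: C–O–C with sp³ C, no adjacent C=O → ether.
  CH(OCH3): pendant –OCH3: C–O–C with sp³ C, no adjacent C=O → ether.
  COOCH3: –C(=O)OCH3: carbonyl C bonded to C and to –OCH3 → ester (not ketone + ether).
Ether appears at: CH(OCH3), CH(CH2OCH3), CH(OCH3), CH(OCH3) → 4.

4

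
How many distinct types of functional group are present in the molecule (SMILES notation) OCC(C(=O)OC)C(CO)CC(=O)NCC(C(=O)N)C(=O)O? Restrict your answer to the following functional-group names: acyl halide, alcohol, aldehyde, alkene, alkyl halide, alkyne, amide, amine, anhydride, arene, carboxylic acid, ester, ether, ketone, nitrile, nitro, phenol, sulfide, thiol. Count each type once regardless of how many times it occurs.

4

Reading the structure from left to right:
  HOCH2: HO– on an sp³ carbon → alcohol.
  CH(COOCH3): pendant –COOCH3: carbonyl C bonded to C and –OCH3 → ester.
  CH(CH2OH): pendant –CH2OH on an sp³ backbone C → alcohol.
  CH2CONHCH2: –C(=O)–N– linkage → amide (the N is not an amine).
  CH(CONH2): pendant –CONH2: carbonyl C bonded to C and N → amide.
  COOH: –COOH: carbonyl C bonded to –OH and C → carboxylic acid (the –OH is not a separate alcohol).
Distinct types present: alcohol, amide, carboxylic acid, ester.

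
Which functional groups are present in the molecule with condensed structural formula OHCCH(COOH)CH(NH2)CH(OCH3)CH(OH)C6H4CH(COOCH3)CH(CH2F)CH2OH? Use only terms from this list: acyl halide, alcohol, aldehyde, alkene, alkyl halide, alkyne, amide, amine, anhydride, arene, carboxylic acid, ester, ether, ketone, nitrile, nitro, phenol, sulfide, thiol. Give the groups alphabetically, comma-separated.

alcohol, aldehyde, alkyl halide, amine, arene, carboxylic acid, ester, ether

Reading the structure from left to right:
  OHC: terminal –CHO: carbonyl C bonded to H and C → aldehyde.
  CH(COOH): pendant –COOH: carbonyl C bonded to C and –OH → carboxylic acid.
  CH(NH2): –NH2 on an sp³ carbon with no adjacent C=O → amine.
  CH(OCH3): pendant –OCH3: C–O–C with sp³ C, no adjacent C=O → ether.
  CH(OH): –OH on an sp³ carbon → alcohol (secondary).
  C6H4: para-disubstituted benzene ring → arene.
  CH(COOCH3): pendant –COOCH3: carbonyl C bonded to C and –OCH3 → ester.
  CH(CH2F): pendant –CH2X: halogen on sp³ carbon → alkyl halide.
  CH2OH: –OH on an sp³ carbon → alcohol.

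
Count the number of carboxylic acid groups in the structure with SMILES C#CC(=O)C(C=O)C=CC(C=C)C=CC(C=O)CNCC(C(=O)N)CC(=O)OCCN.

C≡C triple bond → alkyne.
–C(=O)– with carbon on both sides → ketone.
pendant –CHO: carbonyl C bonded to C and H → aldehyde.
C=C double bond → alkene.
pendant –CH=CH2: C=C double bond → alkene.
C=C double bond → alkene.
pendant –CHO: carbonyl C bonded to C and H → aldehyde.
C–N–C with sp³ carbons and no adjacent C=O → amine (secondary).
pendant –CONH2: carbonyl C bonded to C and N → amide.
–C(=O)–O–C with C on the carbonyl side → ester.
–NH2 on an sp³ carbon with no adjacent C=O → amine.
No segment is a carboxylic acid: CH(CHO) is aldehyde, not carboxylic acid; CH(CHO) is aldehyde, not carboxylic acid; CH(CONH2) is amide, not carboxylic acid. → 0.

0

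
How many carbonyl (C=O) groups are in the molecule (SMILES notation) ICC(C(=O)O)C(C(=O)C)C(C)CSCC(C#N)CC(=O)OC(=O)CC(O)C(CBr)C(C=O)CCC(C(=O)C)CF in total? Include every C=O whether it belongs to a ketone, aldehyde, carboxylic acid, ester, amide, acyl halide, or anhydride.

6

CH(COOH): carboxylic acid, 1 C=O (running total 1).
CH(COCH3): ketone, 1 C=O (running total 2).
CH2CO-O-COCH2: anhydride, 2 C=O (running total 4).
CH(CHO): aldehyde, 1 C=O (running total 5).
CH(COCH3): ketone, 1 C=O (running total 6).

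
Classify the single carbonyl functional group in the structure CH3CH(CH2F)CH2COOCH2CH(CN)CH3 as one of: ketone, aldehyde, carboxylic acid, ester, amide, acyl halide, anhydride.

ester

The carbonyl is in the CH2COOCH2 segment: –C(=O)–O–C with C on the carbonyl side → ester.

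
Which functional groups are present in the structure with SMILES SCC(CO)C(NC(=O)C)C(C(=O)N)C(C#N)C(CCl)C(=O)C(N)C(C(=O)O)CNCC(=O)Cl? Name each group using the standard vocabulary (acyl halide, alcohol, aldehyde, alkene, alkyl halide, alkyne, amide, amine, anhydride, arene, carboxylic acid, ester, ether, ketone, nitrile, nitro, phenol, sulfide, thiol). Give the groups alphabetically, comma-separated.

–SH on an sp³ carbon → thiol.
pendant –CH2OH on an sp³ backbone C → alcohol.
pendant –NHC(=O)CH3: N bonded to a carbonyl → amide (not amine).
pendant –CONH2: carbonyl C bonded to C and N → amide.
pendant –C≡N: nitrile.
pendant –CH2X: halogen on sp³ carbon → alkyl halide.
–C(=O)– with carbon on both sides → ketone.
–NH2 on an sp³ carbon with no adjacent C=O → amine.
pendant –COOH: carbonyl C bonded to C and –OH → carboxylic acid.
C–N–C with sp³ carbons and no adjacent C=O → amine (secondary).
–C(=O)Cl: carbonyl C bonded to C and to a halogen → acyl halide (not alkyl halide).

acyl halide, alcohol, alkyl halide, amide, amine, carboxylic acid, ketone, nitrile, thiol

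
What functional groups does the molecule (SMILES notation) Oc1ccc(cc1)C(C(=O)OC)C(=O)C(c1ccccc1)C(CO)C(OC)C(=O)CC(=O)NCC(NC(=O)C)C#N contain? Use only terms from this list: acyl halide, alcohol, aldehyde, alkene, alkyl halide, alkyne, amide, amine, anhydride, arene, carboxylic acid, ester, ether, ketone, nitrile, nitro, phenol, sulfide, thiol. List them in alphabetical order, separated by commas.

–OH attached directly to an aromatic ring → phenol (not alcohol); the ring itself is an arene.
pendant –COOCH3: carbonyl C bonded to C and –OCH3 → ester.
–C(=O)– with carbon on both sides → ketone.
pendant –C6H5: benzene ring → arene.
pendant –CH2OH on an sp³ backbone C → alcohol.
pendant –OCH3: C–O–C with sp³ C, no adjacent C=O → ether.
–C(=O)– with carbon on both sides → ketone.
–C(=O)–N– linkage → amide (the N is not an amine).
pendant –NHC(=O)CH3: N bonded to a carbonyl → amide (not amine).
–C≡N: carbon triple-bonded to nitrogen → nitrile.

alcohol, amide, arene, ester, ether, ketone, nitrile, phenol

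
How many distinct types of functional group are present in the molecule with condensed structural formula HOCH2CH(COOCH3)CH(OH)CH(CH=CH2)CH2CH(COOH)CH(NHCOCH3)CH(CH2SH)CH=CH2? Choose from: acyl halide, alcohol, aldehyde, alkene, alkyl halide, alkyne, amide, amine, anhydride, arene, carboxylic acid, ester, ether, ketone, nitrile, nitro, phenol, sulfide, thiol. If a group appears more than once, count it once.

6

Working along the chain:
  HOCH2: HO– on an sp³ carbon → alcohol.
  CH(COOCH3): pendant –COOCH3: carbonyl C bonded to C and –OCH3 → ester.
  CH(OH): –OH on an sp³ carbon → alcohol (secondary).
  CH(CH=CH2): pendant –CH=CH2: C=C double bond → alkene.
  CH(COOH): pendant –COOH: carbonyl C bonded to C and –OH → carboxylic acid.
  CH(NHCOCH3): pendant –NHC(=O)CH3: N bonded to a carbonyl → amide (not amine).
  CH(CH2SH): pendant –CH2SH → thiol.
  CH=CH2: C=C double bond → alkene.
Distinct types present: alcohol, alkene, amide, carboxylic acid, ester, thiol.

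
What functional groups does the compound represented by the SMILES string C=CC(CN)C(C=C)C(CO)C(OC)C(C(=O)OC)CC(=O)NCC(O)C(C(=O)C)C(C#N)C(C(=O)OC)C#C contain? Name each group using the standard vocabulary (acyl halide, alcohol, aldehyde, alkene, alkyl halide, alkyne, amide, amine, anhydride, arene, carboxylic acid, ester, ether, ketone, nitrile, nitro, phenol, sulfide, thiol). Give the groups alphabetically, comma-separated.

Reading the structure from left to right:
  CH2=CH: C=C double bond → alkene.
  CH(CH2NH2): pendant –CH2NH2: N on sp³ C, no adjacent C=O → amine.
  CH(CH=CH2): pendant –CH=CH2: C=C double bond → alkene.
  CH(CH2OH): pendant –CH2OH on an sp³ backbone C → alcohol.
  CH(OCH3): pendant –OCH3: C–O–C with sp³ C, no adjacent C=O → ether.
  CH(COOCH3): pendant –COOCH3: carbonyl C bonded to C and –OCH3 → ester.
  CH2CONHCH2: –C(=O)–N– linkage → amide (the N is not an amine).
  CH(OH): –OH on an sp³ carbon → alcohol (secondary).
  CH(COCH3): pendant –COCH3: carbonyl C bonded to two carbons → ketone.
  CH(CN): pendant –C≡N: nitrile.
  CH(COOCH3): pendant –COOCH3: carbonyl C bonded to C and –OCH3 → ester.
  C≡CH: C≡C triple bond → alkyne.

alcohol, alkene, alkyne, amide, amine, ester, ether, ketone, nitrile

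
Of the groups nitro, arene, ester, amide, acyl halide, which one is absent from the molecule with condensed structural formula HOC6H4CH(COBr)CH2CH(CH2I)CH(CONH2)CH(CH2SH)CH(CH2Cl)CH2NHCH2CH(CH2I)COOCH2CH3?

ester: present (COOCH2CH3 — –C(=O)OCH2CH3: carbonyl C bonded to C and to –OEt → ester).
arene: present (HOC6H4 — –OH attached directly to an aromatic ring → phenol (not alcohol); the ring itself is an arene).
amide: present (CH(CONH2) — pendant –CONH2: carbonyl C bonded to C and N → amide).
acyl halide: present (CH(COBr) — pendant –C(=O)X: carbonyl C bonded to C and halogen → acyl halide).
nitro: no segment matches this pattern.

nitro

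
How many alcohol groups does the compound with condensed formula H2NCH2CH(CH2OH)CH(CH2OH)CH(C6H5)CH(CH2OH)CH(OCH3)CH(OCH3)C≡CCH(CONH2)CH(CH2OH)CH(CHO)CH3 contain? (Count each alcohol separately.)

4

Taking each segment in turn:
  H2NCH2: –NH2 on an sp³ carbon with no adjacent C=O → amine.
  CH(CH2OH): pendant –CH2OH on an sp³ backbone C → alcohol.
  CH(CH2OH): pendant –CH2OH on an sp³ backbone C → alcohol.
  CH(C6H5): pendant –C6H5: benzene ring → arene.
  CH(CH2OH): pendant –CH2OH on an sp³ backbone C → alcohol.
  CH(OCH3): pendant –OCH3: C–O–C with sp³ C, no adjacent C=O → ether.
  CH(OCH3): pendant –OCH3: C–O–C with sp³ C, no adjacent C=O → ether.
  C≡C: C≡C triple bond → alkyne.
  CH(CONH2): pendant –CONH2: carbonyl C bonded to C and N → amide.
  CH(CH2OH): pendant –CH2OH on an sp³ backbone C → alcohol.
  CH(CHO): pendant –CHO: carbonyl C bonded to C and H → aldehyde.
Alcohol appears at: CH(CH2OH), CH(CH2OH), CH(CH2OH), CH(CH2OH) → 4.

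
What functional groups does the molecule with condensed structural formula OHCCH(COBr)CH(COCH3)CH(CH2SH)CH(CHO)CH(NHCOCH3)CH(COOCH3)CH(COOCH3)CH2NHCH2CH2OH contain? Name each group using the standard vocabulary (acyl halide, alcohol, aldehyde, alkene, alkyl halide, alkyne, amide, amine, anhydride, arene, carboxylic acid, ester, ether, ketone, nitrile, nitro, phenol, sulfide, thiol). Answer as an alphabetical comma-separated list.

acyl halide, alcohol, aldehyde, amide, amine, ester, ketone, thiol

Reading the structure from left to right:
  OHC: terminal –CHO: carbonyl C bonded to H and C → aldehyde.
  CH(COBr): pendant –C(=O)X: carbonyl C bonded to C and halogen → acyl halide.
  CH(COCH3): pendant –COCH3: carbonyl C bonded to two carbons → ketone.
  CH(CH2SH): pendant –CH2SH → thiol.
  CH(CHO): pendant –CHO: carbonyl C bonded to C and H → aldehyde.
  CH(NHCOCH3): pendant –NHC(=O)CH3: N bonded to a carbonyl → amide (not amine).
  CH(COOCH3): pendant –COOCH3: carbonyl C bonded to C and –OCH3 → ester.
  CH(COOCH3): pendant –COOCH3: carbonyl C bonded to C and –OCH3 → ester.
  CH2NHCH2: C–N–C with sp³ carbons and no adjacent C=O → amine (secondary).
  CH2OH: –OH on an sp³ carbon → alcohol.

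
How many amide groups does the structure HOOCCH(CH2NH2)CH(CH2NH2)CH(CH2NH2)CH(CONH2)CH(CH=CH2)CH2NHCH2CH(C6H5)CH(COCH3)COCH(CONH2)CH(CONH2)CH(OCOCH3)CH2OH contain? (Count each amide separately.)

–COOH: carbonyl C bonded to –OH and C → carboxylic acid (the –OH is not a separate alcohol).
pendant –CH2NH2: N on sp³ C, no adjacent C=O → amine.
pendant –CH2NH2: N on sp³ C, no adjacent C=O → amine.
pendant –CH2NH2: N on sp³ C, no adjacent C=O → amine.
pendant –CONH2: carbonyl C bonded to C and N → amide.
pendant –CH=CH2: C=C double bond → alkene.
C–N–C with sp³ carbons and no adjacent C=O → amine (secondary).
pendant –C6H5: benzene ring → arene.
pendant –COCH3: carbonyl C bonded to two carbons → ketone.
–C(=O)– with carbon on both sides → ketone.
pendant –CONH2: carbonyl C bonded to C and N → amide.
pendant –CONH2: carbonyl C bonded to C and N → amide.
pendant –OC(=O)CH3: an acyloxy group → ester.
–OH on an sp³ carbon → alcohol.
Amide appears at: CH(CONH2), CH(CONH2), CH(CONH2) → 3.

3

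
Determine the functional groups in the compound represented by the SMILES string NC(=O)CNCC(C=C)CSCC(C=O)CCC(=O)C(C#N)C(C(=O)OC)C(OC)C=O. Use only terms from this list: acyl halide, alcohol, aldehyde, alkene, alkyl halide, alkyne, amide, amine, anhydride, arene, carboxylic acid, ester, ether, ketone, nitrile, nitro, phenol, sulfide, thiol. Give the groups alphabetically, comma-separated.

aldehyde, alkene, amide, amine, ester, ether, ketone, nitrile, sulfide

–C(=O)NH2: carbonyl C bonded to C and to N → amide (the N is not a separate amine).
C–N–C with sp³ carbons and no adjacent C=O → amine (secondary).
pendant –CH=CH2: C=C double bond → alkene.
C–S–C linkage → sulfide (thioether).
pendant –CHO: carbonyl C bonded to C and H → aldehyde.
–C(=O)– with carbon on both sides → ketone.
pendant –C≡N: nitrile.
pendant –COOCH3: carbonyl C bonded to C and –OCH3 → ester.
pendant –OCH3: C–O–C with sp³ C, no adjacent C=O → ether.
terminal –CHO: carbonyl C bonded to H and C → aldehyde.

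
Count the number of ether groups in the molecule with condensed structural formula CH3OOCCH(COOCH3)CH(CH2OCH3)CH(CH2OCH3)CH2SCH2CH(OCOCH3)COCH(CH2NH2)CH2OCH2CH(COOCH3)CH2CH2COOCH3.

Reading the structure from left to right:
  CH3OOC: CH3O–C(=O)–: carbonyl C bonded to C and to –OCH3 → ester (not ketone + ether).
  CH(COOCH3): pendant –COOCH3: carbonyl C bonded to C and –OCH3 → ester.
  CH(CH2OCH3): pendant –CH2OCH3: C–O–C linkage → ether.
  CH(CH2OCH3): pendant –CH2OCH3: C–O–C linkage → ether.
  CH2SCH2: C–S–C linkage → sulfide (thioether).
  CH(OCOCH3): pendant –OC(=O)CH3: an acyloxy group → ester.
  CO: –C(=O)– with carbon on both sides → ketone.
  CH(CH2NH2): pendant –CH2NH2: N on sp³ C, no adjacent C=O → amine.
  CH2OCH2: C–O–C with sp³ carbons on both sides and no adjacent C=O → ether.
  CH(COOCH3): pendant –COOCH3: carbonyl C bonded to C and –OCH3 → ester.
  COOCH3: –C(=O)OCH3: carbonyl C bonded to C and to –OCH3 → ester (not ketone + ether).
Ether appears at: CH(CH2OCH3), CH(CH2OCH3), CH2OCH2 → 3.

3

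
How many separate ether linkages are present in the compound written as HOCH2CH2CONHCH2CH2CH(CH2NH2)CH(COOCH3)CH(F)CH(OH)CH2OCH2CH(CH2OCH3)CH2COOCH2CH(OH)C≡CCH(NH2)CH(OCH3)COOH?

Taking each segment in turn:
  HOCH2: HO– on an sp³ carbon → alcohol.
  CH2CONHCH2: –C(=O)–N– linkage → amide (the N is not an amine).
  CH(CH2NH2): pendant –CH2NH2: N on sp³ C, no adjacent C=O → amine.
  CH(COOCH3): pendant –COOCH3: carbonyl C bonded to C and –OCH3 → ester.
  CH(F): halogen on an sp³ carbon → alkyl halide.
  CH(OH): –OH on an sp³ carbon → alcohol (secondary).
  CH2OCH2: C–O–C with sp³ carbons on both sides and no adjacent C=O → ether.
  CH(CH2OCH3): pendant –CH2OCH3: C–O–C linkage → ether.
  CH2COOCH2: –C(=O)–O–C with C on the carbonyl side → ester.
  CH(OH): –OH on an sp³ carbon → alcohol (secondary).
  C≡C: C≡C triple bond → alkyne.
  CH(NH2): –NH2 on an sp³ carbon with no adjacent C=O → amine.
  CH(OCH3): pendant –OCH3: C–O–C with sp³ C, no adjacent C=O → ether.
  COOH: –COOH: carbonyl C bonded to –OH and C → carboxylic acid (the –OH is not a separate alcohol).
Ether appears at: CH2OCH2, CH(CH2OCH3), CH(OCH3) → 3.

3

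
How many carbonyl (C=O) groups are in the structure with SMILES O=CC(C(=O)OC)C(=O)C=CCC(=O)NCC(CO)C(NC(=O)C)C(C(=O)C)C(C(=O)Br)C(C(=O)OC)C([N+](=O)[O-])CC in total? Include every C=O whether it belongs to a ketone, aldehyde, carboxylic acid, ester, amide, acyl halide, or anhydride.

8

OHC: aldehyde, 1 C=O (running total 1).
CH(COOCH3): ester, 1 C=O (running total 2).
CO: ketone, 1 C=O (running total 3).
CH2CONHCH2: amide, 1 C=O (running total 4).
CH(NHCOCH3): amide, 1 C=O (running total 5).
CH(COCH3): ketone, 1 C=O (running total 6).
CH(COBr): acyl halide, 1 C=O (running total 7).
CH(COOCH3): ester, 1 C=O (running total 8).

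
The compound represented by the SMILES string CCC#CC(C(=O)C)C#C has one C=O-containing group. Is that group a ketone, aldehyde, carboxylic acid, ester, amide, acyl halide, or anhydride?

ketone

The carbonyl is in the CH(COCH3) segment: pendant –COCH3: carbonyl C bonded to two carbons → ketone.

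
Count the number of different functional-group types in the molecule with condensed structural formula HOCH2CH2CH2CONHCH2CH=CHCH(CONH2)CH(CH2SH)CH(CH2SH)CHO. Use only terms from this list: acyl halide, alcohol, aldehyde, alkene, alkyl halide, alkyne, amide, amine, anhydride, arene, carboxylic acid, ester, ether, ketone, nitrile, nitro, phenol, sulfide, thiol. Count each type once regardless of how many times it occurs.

5

Working along the chain:
  HOCH2: HO– on an sp³ carbon → alcohol.
  CH2CONHCH2: –C(=O)–N– linkage → amide (the N is not an amine).
  CH=CH: C=C double bond → alkene.
  CH(CONH2): pendant –CONH2: carbonyl C bonded to C and N → amide.
  CH(CH2SH): pendant –CH2SH → thiol.
  CH(CH2SH): pendant –CH2SH → thiol.
  CHO: terminal –CHO: carbonyl C bonded to H and C → aldehyde.
Distinct types present: alcohol, aldehyde, alkene, amide, thiol.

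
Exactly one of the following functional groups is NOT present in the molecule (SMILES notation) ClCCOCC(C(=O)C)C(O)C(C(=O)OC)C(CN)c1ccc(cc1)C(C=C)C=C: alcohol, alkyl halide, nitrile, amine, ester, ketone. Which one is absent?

ketone: present (CH(COCH3) — pendant –COCH3: carbonyl C bonded to two carbons → ketone).
ester: present (CH(COOCH3) — pendant –COOCH3: carbonyl C bonded to C and –OCH3 → ester).
alcohol: present (CH(OH) — –OH on an sp³ carbon → alcohol (secondary)).
amine: present (CH(CH2NH2) — pendant –CH2NH2: N on sp³ C, no adjacent C=O → amine).
alkyl halide: present (ClCH2 — halogen on an sp³ carbon → alkyl halide).
nitrile: no segment matches this pattern.

nitrile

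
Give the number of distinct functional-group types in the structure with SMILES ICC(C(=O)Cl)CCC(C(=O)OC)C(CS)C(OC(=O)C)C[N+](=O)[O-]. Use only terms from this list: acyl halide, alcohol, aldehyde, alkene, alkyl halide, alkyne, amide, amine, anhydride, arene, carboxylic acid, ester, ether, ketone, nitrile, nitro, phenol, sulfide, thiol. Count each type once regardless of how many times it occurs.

5

Working along the chain:
  ICH2: halogen on an sp³ carbon → alkyl halide.
  CH(COCl): pendant –C(=O)X: carbonyl C bonded to C and halogen → acyl halide.
  CH(COOCH3): pendant –COOCH3: carbonyl C bonded to C and –OCH3 → ester.
  CH(CH2SH): pendant –CH2SH → thiol.
  CH(OCOCH3): pendant –OC(=O)CH3: an acyloxy group → ester.
  CH2NO2: –NO2 on carbon → nitro group.
Distinct types present: acyl halide, alkyl halide, ester, nitro, thiol.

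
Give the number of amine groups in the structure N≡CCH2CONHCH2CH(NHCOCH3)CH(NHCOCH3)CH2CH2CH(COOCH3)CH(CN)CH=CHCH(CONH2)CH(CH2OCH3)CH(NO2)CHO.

0

Taking each segment in turn:
  N≡C: N≡C–: carbon triple-bonded to nitrogen → nitrile.
  CH2CONHCH2: –C(=O)–N– linkage → amide (the N is not an amine).
  CH(NHCOCH3): pendant –NHC(=O)CH3: N bonded to a carbonyl → amide (not amine).
  CH(NHCOCH3): pendant –NHC(=O)CH3: N bonded to a carbonyl → amide (not amine).
  CH(COOCH3): pendant –COOCH3: carbonyl C bonded to C and –OCH3 → ester.
  CH(CN): pendant –C≡N: nitrile.
  CH=CH: C=C double bond → alkene.
  CH(CONH2): pendant –CONH2: carbonyl C bonded to C and N → amide.
  CH(CH2OCH3): pendant –CH2OCH3: C–O–C linkage → ether.
  CH(NO2): –NO2 on an sp³ carbon → nitro (the N=O is not a carbonyl).
  CHO: terminal –CHO: carbonyl C bonded to H and C → aldehyde.
No segment is a amine: N≡C is nitrile, not amine; CH2CONHCH2 is amide, not amine; CH(NHCOCH3) is amide, not amine. → 0.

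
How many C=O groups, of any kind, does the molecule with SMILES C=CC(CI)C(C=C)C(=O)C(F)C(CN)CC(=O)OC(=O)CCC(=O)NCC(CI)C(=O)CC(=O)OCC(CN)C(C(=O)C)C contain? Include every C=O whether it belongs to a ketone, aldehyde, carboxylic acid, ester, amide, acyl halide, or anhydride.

7

CO: ketone, 1 C=O (running total 1).
CH2CO-O-COCH2: anhydride, 2 C=O (running total 3).
CH2CONHCH2: amide, 1 C=O (running total 4).
CO: ketone, 1 C=O (running total 5).
CH2COOCH2: ester, 1 C=O (running total 6).
CH(COCH3): ketone, 1 C=O (running total 7).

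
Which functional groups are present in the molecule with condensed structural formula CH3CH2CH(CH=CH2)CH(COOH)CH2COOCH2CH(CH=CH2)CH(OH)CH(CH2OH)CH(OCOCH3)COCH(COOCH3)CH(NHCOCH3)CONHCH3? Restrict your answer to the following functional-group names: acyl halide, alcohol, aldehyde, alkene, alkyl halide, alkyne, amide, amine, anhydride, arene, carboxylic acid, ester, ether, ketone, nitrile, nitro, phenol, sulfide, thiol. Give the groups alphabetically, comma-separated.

alcohol, alkene, amide, carboxylic acid, ester, ketone

Taking each segment in turn:
  CH(CH=CH2): pendant –CH=CH2: C=C double bond → alkene.
  CH(COOH): pendant –COOH: carbonyl C bonded to C and –OH → carboxylic acid.
  CH2COOCH2: –C(=O)–O–C with C on the carbonyl side → ester.
  CH(CH=CH2): pendant –CH=CH2: C=C double bond → alkene.
  CH(OH): –OH on an sp³ carbon → alcohol (secondary).
  CH(CH2OH): pendant –CH2OH on an sp³ backbone C → alcohol.
  CH(OCOCH3): pendant –OC(=O)CH3: an acyloxy group → ester.
  CO: –C(=O)– with carbon on both sides → ketone.
  CH(COOCH3): pendant –COOCH3: carbonyl C bonded to C and –OCH3 → ester.
  CH(NHCOCH3): pendant –NHC(=O)CH3: N bonded to a carbonyl → amide (not amine).
  CONHCH3: –C(=O)NHCH3: carbonyl C bonded to C and to N → amide (the N is not an amine).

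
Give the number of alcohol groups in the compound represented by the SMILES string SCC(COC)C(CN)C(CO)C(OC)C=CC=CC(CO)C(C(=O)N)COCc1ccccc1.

2

–SH on an sp³ carbon → thiol.
pendant –CH2OCH3: C–O–C linkage → ether.
pendant –CH2NH2: N on sp³ C, no adjacent C=O → amine.
pendant –CH2OH on an sp³ backbone C → alcohol.
pendant –OCH3: C–O–C with sp³ C, no adjacent C=O → ether.
C=C double bond → alkene.
C=C double bond → alkene.
pendant –CH2OH on an sp³ backbone C → alcohol.
pendant –CONH2: carbonyl C bonded to C and N → amide.
C–O–C with sp³ carbons on both sides and no adjacent C=O → ether.
–C6H5 phenyl ring → arene.
Alcohol appears at: CH(CH2OH), CH(CH2OH) → 2.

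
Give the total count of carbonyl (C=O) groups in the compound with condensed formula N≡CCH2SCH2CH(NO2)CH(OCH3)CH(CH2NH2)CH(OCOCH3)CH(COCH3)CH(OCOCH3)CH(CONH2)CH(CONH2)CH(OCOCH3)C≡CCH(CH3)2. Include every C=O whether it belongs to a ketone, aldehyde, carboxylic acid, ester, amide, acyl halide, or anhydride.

CH(OCOCH3): ester, 1 C=O (running total 1).
CH(COCH3): ketone, 1 C=O (running total 2).
CH(OCOCH3): ester, 1 C=O (running total 3).
CH(CONH2): amide, 1 C=O (running total 4).
CH(CONH2): amide, 1 C=O (running total 5).
CH(OCOCH3): ester, 1 C=O (running total 6).

6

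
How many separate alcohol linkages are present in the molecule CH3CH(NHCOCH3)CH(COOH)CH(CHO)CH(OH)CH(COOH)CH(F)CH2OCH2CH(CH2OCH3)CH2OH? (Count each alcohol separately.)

2

Taking each segment in turn:
  CH(NHCOCH3): pendant –NHC(=O)CH3: N bonded to a carbonyl → amide (not amine).
  CH(COOH): pendant –COOH: carbonyl C bonded to C and –OH → carboxylic acid.
  CH(CHO): pendant –CHO: carbonyl C bonded to C and H → aldehyde.
  CH(OH): –OH on an sp³ carbon → alcohol (secondary).
  CH(COOH): pendant –COOH: carbonyl C bonded to C and –OH → carboxylic acid.
  CH(F): halogen on an sp³ carbon → alkyl halide.
  CH2OCH2: C–O–C with sp³ carbons on both sides and no adjacent C=O → ether.
  CH(CH2OCH3): pendant –CH2OCH3: C–O–C linkage → ether.
  CH2OH: –OH on an sp³ carbon → alcohol.
Alcohol appears at: CH(OH), CH2OH → 2.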